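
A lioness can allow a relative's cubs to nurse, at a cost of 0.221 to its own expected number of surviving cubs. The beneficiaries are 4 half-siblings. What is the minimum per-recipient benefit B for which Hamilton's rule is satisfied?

0.221

r to a half-sibling = 0.25 (half-sibs share one parent — one path of length 2: r = (1/2)^2 = 1/4).
Hamilton's rule with n recipients of equal r: n·r·B > C, so B > C/(n·r) = 0.221/(4·0.25) = 0.221.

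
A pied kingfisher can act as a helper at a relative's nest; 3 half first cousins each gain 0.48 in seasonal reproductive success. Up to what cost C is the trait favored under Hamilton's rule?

0.09

r to a half first cousin = 0.0625 (half first cousins share one grandparent — one path of length 4: r = (1/2)^4 = 1/16).
Hamilton's rule: n·r·B > C, so the trait is favored while C < n·r·B = 3·0.0625·0.48 = 0.09.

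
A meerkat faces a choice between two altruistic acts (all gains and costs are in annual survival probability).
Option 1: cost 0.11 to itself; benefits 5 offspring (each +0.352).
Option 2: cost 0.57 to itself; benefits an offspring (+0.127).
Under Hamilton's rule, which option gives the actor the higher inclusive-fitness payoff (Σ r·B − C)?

Option 1

Option 1: r to an offspring = 0.5.
Option 1: Σ r·B − C = (5·0.5·0.352) − 0.11 = 0.77.
Option 2: r to an offspring = 0.5.
Option 2: Σ r·B − C = (1·0.5·0.127) − 0.57 = -0.5065.
Option 1 has the higher net inclusive-fitness payoff.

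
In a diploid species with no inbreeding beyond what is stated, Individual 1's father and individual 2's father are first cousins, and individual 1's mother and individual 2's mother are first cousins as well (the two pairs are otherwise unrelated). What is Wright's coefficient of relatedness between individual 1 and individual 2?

Wright's path rule: contributions from independent ancestry routes add.
Individual 1 and individual 2 are related in two ways: second cousins through their fathers (r = 1/32) and second cousins through their mothers (r = 1/32).
r = 1/32 + 1/32 = 1/16 = 0.0625.

0.0625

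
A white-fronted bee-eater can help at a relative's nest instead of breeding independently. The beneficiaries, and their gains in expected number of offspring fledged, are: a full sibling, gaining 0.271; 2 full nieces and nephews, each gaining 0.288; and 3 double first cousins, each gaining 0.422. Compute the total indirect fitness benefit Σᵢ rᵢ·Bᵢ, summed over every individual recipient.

0.596

r to a full sibling = 1/2 (full sibs share both parents — two paths of length 2: r = 2·(1/2)^2 = 1/2).
r to a full niece or nephew = 1/4 (full aunt/uncle↔niece/nephew: two paths of length 3 through the shared grandparent pair: r = 2·(1/2)^3 = 1/4).
r to a double first cousin = 1/4 (double first cousins share both grandparent pairs — four paths of length 4: r = 4·(1/2)^4 = 1/4).
Summing one r·B term per recipient: 1·0.5·0.271 + 2·0.25·0.288 + 3·0.25·0.422 = 0.596.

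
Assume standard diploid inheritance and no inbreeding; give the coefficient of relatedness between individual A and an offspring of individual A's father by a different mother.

0.25

Each parent–offspring link contributes a factor of 1/2, and independent paths through distinct common ancestors add.
Half-sibs share one parent — one path of length 2: r = (1/2)^2 = 1/4.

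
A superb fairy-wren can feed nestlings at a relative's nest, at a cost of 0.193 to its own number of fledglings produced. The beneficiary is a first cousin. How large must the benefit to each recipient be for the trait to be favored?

1.544

r to a first cousin = 0.125 (first cousins share one grandparent pair — two paths of length 4: r = 2·(1/2)^4 = 1/8).
Hamilton's rule with n recipients of equal r: n·r·B > C, so B > C/(n·r) = 0.193/(1·0.125) = 1.544.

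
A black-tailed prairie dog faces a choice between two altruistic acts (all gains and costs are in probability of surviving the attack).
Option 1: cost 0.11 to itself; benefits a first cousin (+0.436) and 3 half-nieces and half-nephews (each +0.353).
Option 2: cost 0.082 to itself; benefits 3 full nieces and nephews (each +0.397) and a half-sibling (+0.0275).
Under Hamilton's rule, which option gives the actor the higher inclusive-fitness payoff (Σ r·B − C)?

Option 1: r to a first cousin = 0.125.
Option 1: r to a half-niece or half-nephew = 0.125.
Option 1: Σ r·B − C = (1·0.125·0.436 + 3·0.125·0.353) − 0.11 = 0.076875.
Option 2: r to a full niece or nephew = 0.25.
Option 2: r to a half-sibling = 0.25.
Option 2: Σ r·B − C = (3·0.25·0.397 + 1·0.25·0.0275) − 0.082 = 0.222625.
Option 2 has the higher net inclusive-fitness payoff.

Option 2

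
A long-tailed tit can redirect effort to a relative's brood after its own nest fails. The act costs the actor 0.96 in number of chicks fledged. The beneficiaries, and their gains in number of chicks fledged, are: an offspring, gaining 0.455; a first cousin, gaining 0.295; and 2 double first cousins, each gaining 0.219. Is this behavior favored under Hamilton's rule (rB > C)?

Hamilton's rule: the trait is favored when the sum of r·B over every recipient exceeds the actor's cost C.
r to an offspring = 1/2 (one parent–offspring link: r = (1/2)^1 = 1/2).
r to a first cousin = 1/8 (first cousins share one grandparent pair — two paths of length 4: r = 2·(1/2)^4 = 1/8).
r to a double first cousin = 0.25 (double first cousins share both grandparent pairs — four paths of length 4: r = 4·(1/2)^4 = 1/4).
Summing one r·B term per recipient: 1·0.5·0.455 + 1·0.125·0.295 + 2·0.25·0.219 = 0.373875.
0.373875 < 0.96: the indirect benefit is less than the cost.

No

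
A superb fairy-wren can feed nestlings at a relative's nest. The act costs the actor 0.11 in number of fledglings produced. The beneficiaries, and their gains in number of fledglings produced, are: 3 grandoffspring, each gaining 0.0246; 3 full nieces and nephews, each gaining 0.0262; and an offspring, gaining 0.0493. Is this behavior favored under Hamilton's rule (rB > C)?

Hamilton's rule: the trait is favored when the sum of r·B over every recipient exceeds the actor's cost C.
r to a grandoffspring = 0.25 (two parent–offspring links: r = (1/2)^2 = 1/4).
r to a full niece or nephew = 0.25 (full aunt/uncle↔niece/nephew: two paths of length 3 through the shared grandparent pair: r = 2·(1/2)^3 = 1/4).
r to an offspring = 0.5 (one parent–offspring link: r = (1/2)^1 = 1/2).
Summing one r·B term per recipient: 3·0.25·0.0246 + 3·0.25·0.0262 + 1·0.5·0.0493 = 0.06275.
0.06275 < 0.11: the indirect benefit is less than the cost.

No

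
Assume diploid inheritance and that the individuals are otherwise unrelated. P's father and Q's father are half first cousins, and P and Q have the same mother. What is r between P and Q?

Wright's path rule: contributions from independent ancestry routes add.
P and Q are related in two ways: half second cousins through their fathers (r = 1/64) and half-sibs through their shared mother (r = 1/4).
r = 1/64 + 1/4 = 0.265625.

0.265625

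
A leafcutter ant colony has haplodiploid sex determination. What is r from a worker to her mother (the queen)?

0.5

One meiotic link between diploid queen and diploid daughter: r = 1/2.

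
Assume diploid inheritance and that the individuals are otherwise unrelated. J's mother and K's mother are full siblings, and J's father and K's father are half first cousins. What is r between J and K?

With two independent routes of shared ancestry, r is the sum of the two contributions.
J and K are related in two ways: first cousins through their mothers (r = 1/8) and half second cousins through their fathers (r = 1/64).
r = 1/8 + 1/64 = 9/64 = 0.140625.

0.140625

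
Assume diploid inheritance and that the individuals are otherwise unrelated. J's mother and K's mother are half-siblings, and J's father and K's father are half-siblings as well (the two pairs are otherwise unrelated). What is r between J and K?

Relatedness sums over independent paths through distinct common ancestors.
J and K are related in two ways: half first cousins through their mothers (r = 1/16) and half first cousins through their fathers (r = 1/16).
r = 1/16 + 1/16 = 0.125.

0.125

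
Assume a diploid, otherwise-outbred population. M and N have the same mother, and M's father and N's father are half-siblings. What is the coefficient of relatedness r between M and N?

0.3125

With two independent routes of shared ancestry, r is the sum of the two contributions.
M and N are related in two ways: half-sibs through their shared mother (r = 1/4) and half first cousins through their fathers (r = 1/16).
r = 1/4 + 1/16 = 0.3125.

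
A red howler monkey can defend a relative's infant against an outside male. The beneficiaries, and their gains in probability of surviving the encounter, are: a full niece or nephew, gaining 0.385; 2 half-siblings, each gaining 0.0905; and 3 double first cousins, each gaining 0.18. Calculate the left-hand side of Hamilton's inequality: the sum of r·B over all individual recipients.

r to a full niece or nephew = 0.25 (full aunt/uncle↔niece/nephew: two paths of length 3 through the shared grandparent pair: r = 2·(1/2)^3 = 1/4).
r to a half-sibling = 0.25 (half-sibs share one parent — one path of length 2: r = (1/2)^2 = 1/4).
r to a double first cousin = 0.25 (double first cousins share both grandparent pairs — four paths of length 4: r = 4·(1/2)^4 = 1/4).
Summing one r·B term per recipient: 1·0.25·0.385 + 2·0.25·0.0905 + 3·0.25·0.18 = 0.2765.

0.2765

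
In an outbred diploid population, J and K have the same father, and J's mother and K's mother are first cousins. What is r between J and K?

With two independent routes of shared ancestry, r is the sum of the two contributions.
J and K are related in two ways: half-sibs through their shared father (r = 1/4) and second cousins through their mothers (r = 1/32).
r = 1/4 + 1/32 = 9/32 = 0.28125.

0.28125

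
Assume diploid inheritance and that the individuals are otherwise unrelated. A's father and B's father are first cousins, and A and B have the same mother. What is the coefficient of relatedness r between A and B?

0.28125

Wright's path rule: contributions from independent ancestry routes add.
A and B are related in two ways: second cousins through their fathers (r = 1/32) and half-sibs through their shared mother (r = 1/4).
r = 1/32 + 1/4 = 0.28125.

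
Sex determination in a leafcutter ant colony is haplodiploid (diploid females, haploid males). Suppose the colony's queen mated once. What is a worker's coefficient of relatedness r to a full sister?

Haplodiploid full sisters inherit their father's entire haploid genome identically (contributing 1/2) and on average half of their mother's contribution (1/2 · 1/2 = 1/4); r = 1/2 + 1/4 = 3/4.

0.75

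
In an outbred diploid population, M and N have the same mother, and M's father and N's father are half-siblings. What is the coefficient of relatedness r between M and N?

With two independent routes of shared ancestry, r is the sum of the two contributions.
M and N are related in two ways: half-sibs through their shared mother (r = 1/4) and half first cousins through their fathers (r = 1/16).
r = 1/4 + 1/16 = 5/16 = 0.3125.

0.3125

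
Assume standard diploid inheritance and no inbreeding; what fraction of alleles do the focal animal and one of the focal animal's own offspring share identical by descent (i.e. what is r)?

Each parent–offspring link contributes a factor of 1/2, and independent paths through distinct common ancestors add.
One parent–offspring link: r = (1/2)^1 = 1/2.

0.5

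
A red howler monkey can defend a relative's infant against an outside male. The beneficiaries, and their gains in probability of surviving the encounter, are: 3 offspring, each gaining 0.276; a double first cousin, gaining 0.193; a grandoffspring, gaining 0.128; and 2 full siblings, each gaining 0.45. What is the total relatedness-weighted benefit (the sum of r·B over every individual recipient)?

0.94425

r to an offspring = 0.5 (one parent–offspring link: r = (1/2)^1 = 1/2).
r to a double first cousin = 1/4 (double first cousins share both grandparent pairs — four paths of length 4: r = 4·(1/2)^4 = 1/4).
r to a grandoffspring = 1/4 (two parent–offspring links: r = (1/2)^2 = 1/4).
r to a full sibling = 1/2 (full sibs share both parents — two paths of length 2: r = 2·(1/2)^2 = 1/2).
Summing one r·B term per recipient: 3·0.5·0.276 + 1·0.25·0.193 + 1·0.25·0.128 + 2·0.5·0.45 = 0.94425.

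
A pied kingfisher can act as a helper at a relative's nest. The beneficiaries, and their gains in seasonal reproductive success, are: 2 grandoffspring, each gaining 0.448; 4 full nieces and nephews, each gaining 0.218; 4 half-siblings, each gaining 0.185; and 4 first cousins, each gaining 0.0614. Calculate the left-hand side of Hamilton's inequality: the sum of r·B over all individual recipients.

r to a grandoffspring = 1/4 (two parent–offspring links: r = (1/2)^2 = 1/4).
r to a full niece or nephew = 0.25 (full aunt/uncle↔niece/nephew: two paths of length 3 through the shared grandparent pair: r = 2·(1/2)^3 = 1/4).
r to a half-sibling = 0.25 (half-sibs share one parent — one path of length 2: r = (1/2)^2 = 1/4).
r to a first cousin = 1/8 (first cousins share one grandparent pair — two paths of length 4: r = 2·(1/2)^4 = 1/8).
Summing one r·B term per recipient: 2·0.25·0.448 + 4·0.25·0.218 + 4·0.25·0.185 + 4·0.125·0.0614 = 0.6577.

0.6577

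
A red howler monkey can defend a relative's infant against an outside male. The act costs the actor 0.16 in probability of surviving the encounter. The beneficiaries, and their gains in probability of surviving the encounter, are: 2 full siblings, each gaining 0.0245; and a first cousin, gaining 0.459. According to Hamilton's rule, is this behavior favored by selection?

No

Hamilton's rule: the trait is favored when the sum of r·B over every recipient exceeds the actor's cost C.
r to a full sibling = 0.5 (full sibs share both parents — two paths of length 2: r = 2·(1/2)^2 = 1/2).
r to a first cousin = 0.125 (first cousins share one grandparent pair — two paths of length 4: r = 2·(1/2)^4 = 1/8).
Summing one r·B term per recipient: 2·0.5·0.0245 + 1·0.125·0.459 = 0.081875.
0.081875 < 0.16: the indirect benefit is less than the cost.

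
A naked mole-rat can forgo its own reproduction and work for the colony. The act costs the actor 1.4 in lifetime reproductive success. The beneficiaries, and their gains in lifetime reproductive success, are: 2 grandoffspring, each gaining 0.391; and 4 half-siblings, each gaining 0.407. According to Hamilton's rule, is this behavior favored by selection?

No

Hamilton's rule: the trait is favored when the sum of r·B over every recipient exceeds the actor's cost C.
r to a grandoffspring = 1/4 (two parent–offspring links: r = (1/2)^2 = 1/4).
r to a half-sibling = 1/4 (half-sibs share one parent — one path of length 2: r = (1/2)^2 = 1/4).
Summing one r·B term per recipient: 2·0.25·0.391 + 4·0.25·0.407 = 0.6025.
0.6025 < 1.4: the indirect benefit is less than the cost.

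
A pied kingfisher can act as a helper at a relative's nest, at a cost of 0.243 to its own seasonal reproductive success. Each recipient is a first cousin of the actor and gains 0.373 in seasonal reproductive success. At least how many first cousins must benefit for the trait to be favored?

r to a first cousin = 1/8 (first cousins share one grandparent pair — two paths of length 4: r = 2·(1/2)^4 = 1/8).
Hamilton's rule: n·r·B > C  ⇒  n > C/(r·B) = 0.243/(0.125·0.373) = 5.212.
The smallest integer exceeding 5.212 is 6.

6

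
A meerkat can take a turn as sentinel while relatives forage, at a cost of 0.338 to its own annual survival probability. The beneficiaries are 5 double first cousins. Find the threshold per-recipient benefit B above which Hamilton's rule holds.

0.2704

r to a double first cousin = 1/4 (double first cousins share both grandparent pairs — four paths of length 4: r = 4·(1/2)^4 = 1/4).
Hamilton's rule with n recipients of equal r: n·r·B > C, so B > C/(n·r) = 0.338/(5·0.25) = 0.2704.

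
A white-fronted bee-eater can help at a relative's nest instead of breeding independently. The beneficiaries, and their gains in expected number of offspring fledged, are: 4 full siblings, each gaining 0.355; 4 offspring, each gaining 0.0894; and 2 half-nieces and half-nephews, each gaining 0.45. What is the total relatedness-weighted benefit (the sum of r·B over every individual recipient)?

1.0013

r to a full sibling = 1/2 (full sibs share both parents — two paths of length 2: r = 2·(1/2)^2 = 1/2).
r to an offspring = 0.5 (one parent–offspring link: r = (1/2)^1 = 1/2).
r to a half-niece or half-nephew = 1/8 (half-aunt/uncle↔niece/nephew: one path of length 3: r = (1/2)^3 = 1/8).
Summing one r·B term per recipient: 4·0.5·0.355 + 4·0.5·0.0894 + 2·0.125·0.45 = 1.0013.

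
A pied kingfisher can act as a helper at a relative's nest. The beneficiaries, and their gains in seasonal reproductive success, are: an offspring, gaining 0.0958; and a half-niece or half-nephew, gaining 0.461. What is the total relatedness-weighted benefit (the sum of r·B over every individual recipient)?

r to an offspring = 1/2 (one parent–offspring link: r = (1/2)^1 = 1/2).
r to a half-niece or half-nephew = 1/8 (half-aunt/uncle↔niece/nephew: one path of length 3: r = (1/2)^3 = 1/8).
Summing one r·B term per recipient: 1·0.5·0.0958 + 1·0.125·0.461 = 0.105525.

0.105525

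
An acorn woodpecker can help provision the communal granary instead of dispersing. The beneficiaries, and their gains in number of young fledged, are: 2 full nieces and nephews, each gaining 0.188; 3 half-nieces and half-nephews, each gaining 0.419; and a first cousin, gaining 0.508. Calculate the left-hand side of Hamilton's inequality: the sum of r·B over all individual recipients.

0.314625

r to a full niece or nephew = 0.25 (full aunt/uncle↔niece/nephew: two paths of length 3 through the shared grandparent pair: r = 2·(1/2)^3 = 1/4).
r to a half-niece or half-nephew = 0.125 (half-aunt/uncle↔niece/nephew: one path of length 3: r = (1/2)^3 = 1/8).
r to a first cousin = 0.125 (first cousins share one grandparent pair — two paths of length 4: r = 2·(1/2)^4 = 1/8).
Summing one r·B term per recipient: 2·0.25·0.188 + 3·0.125·0.419 + 1·0.125·0.508 = 0.314625.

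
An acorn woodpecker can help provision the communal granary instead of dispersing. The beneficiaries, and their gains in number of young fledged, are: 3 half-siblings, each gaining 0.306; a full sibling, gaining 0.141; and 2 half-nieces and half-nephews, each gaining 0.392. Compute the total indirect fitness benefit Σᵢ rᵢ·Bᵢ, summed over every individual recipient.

r to a half-sibling = 1/4 (half-sibs share one parent — one path of length 2: r = (1/2)^2 = 1/4).
r to a full sibling = 0.5 (full sibs share both parents — two paths of length 2: r = 2·(1/2)^2 = 1/2).
r to a half-niece or half-nephew = 0.125 (half-aunt/uncle↔niece/nephew: one path of length 3: r = (1/2)^3 = 1/8).
Summing one r·B term per recipient: 3·0.25·0.306 + 1·0.5·0.141 + 2·0.125·0.392 = 0.398.

0.398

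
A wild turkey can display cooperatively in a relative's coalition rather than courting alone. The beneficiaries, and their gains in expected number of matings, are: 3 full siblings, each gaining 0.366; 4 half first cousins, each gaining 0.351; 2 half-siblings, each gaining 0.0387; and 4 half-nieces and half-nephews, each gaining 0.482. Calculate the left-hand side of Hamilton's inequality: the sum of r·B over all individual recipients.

0.8971

r to a full sibling = 1/2 (full sibs share both parents — two paths of length 2: r = 2·(1/2)^2 = 1/2).
r to a half first cousin = 0.0625 (half first cousins share one grandparent — one path of length 4: r = (1/2)^4 = 1/16).
r to a half-sibling = 1/4 (half-sibs share one parent — one path of length 2: r = (1/2)^2 = 1/4).
r to a half-niece or half-nephew = 0.125 (half-aunt/uncle↔niece/nephew: one path of length 3: r = (1/2)^3 = 1/8).
Summing one r·B term per recipient: 3·0.5·0.366 + 4·0.0625·0.351 + 2·0.25·0.0387 + 4·0.125·0.482 = 0.8971.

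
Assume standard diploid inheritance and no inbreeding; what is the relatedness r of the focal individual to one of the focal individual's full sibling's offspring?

Each parent–offspring link contributes a factor of 1/2, and independent paths through distinct common ancestors add.
Full aunt/uncle↔niece/nephew: two paths of length 3 through the shared grandparent pair: r = 2·(1/2)^3 = 1/4.

0.25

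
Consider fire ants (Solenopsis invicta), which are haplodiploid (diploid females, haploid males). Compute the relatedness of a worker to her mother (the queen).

0.5

One meiotic link between diploid queen and diploid daughter: r = 1/2.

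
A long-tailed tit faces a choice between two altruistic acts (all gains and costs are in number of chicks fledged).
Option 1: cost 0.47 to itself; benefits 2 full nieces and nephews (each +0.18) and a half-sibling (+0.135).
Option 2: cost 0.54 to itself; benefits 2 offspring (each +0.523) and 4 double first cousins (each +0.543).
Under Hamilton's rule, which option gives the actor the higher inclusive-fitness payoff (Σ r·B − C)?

Option 1: r to a full niece or nephew = 0.25.
Option 1: r to a half-sibling = 0.25.
Option 1: Σ r·B − C = (2·0.25·0.18 + 1·0.25·0.135) − 0.47 = -0.34625.
Option 2: r to an offspring = 0.5.
Option 2: r to a double first cousin = 0.25.
Option 2: Σ r·B − C = (2·0.5·0.523 + 4·0.25·0.543) − 0.54 = 0.526.
Option 2 has the higher net inclusive-fitness payoff.

Option 2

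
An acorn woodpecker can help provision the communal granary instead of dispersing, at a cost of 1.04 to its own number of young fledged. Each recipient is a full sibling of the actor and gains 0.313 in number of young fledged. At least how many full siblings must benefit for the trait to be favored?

7

r to a full sibling = 1/2 (full sibs share both parents — two paths of length 2: r = 2·(1/2)^2 = 1/2).
Hamilton's rule: n·r·B > C  ⇒  n > C/(r·B) = 1.04/(0.5·0.313) = 6.645.
The smallest integer exceeding 6.645 is 7.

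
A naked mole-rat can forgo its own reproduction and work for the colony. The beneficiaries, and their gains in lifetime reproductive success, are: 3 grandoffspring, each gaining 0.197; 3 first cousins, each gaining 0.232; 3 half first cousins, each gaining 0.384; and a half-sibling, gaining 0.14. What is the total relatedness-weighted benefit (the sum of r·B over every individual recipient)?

0.34175

r to a grandoffspring = 1/4 (two parent–offspring links: r = (1/2)^2 = 1/4).
r to a first cousin = 1/8 (first cousins share one grandparent pair — two paths of length 4: r = 2·(1/2)^4 = 1/8).
r to a half first cousin = 1/16 (half first cousins share one grandparent — one path of length 4: r = (1/2)^4 = 1/16).
r to a half-sibling = 1/4 (half-sibs share one parent — one path of length 2: r = (1/2)^2 = 1/4).
Summing one r·B term per recipient: 3·0.25·0.197 + 3·0.125·0.232 + 3·0.0625·0.384 + 1·0.25·0.14 = 0.34175.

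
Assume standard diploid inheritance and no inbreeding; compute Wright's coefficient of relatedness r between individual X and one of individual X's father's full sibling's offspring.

0.125

Each parent–offspring link contributes a factor of 1/2, and independent paths through distinct common ancestors add.
First cousins share one grandparent pair — two paths of length 4: r = 2·(1/2)^4 = 1/8.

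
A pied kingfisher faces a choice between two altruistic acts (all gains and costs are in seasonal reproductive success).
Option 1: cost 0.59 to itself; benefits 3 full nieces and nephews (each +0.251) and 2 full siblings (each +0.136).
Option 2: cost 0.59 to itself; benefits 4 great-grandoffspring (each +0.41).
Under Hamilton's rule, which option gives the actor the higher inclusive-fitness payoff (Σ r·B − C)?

Option 1: r to a full niece or nephew = 0.25.
Option 1: r to a full sibling = 0.5.
Option 1: Σ r·B − C = (3·0.25·0.251 + 2·0.5·0.136) − 0.59 = -0.26575.
Option 2: r to a great-grandoffspring = 0.125.
Option 2: Σ r·B − C = (4·0.125·0.41) − 0.59 = -0.385.
Option 1 has the higher net inclusive-fitness payoff.

Option 1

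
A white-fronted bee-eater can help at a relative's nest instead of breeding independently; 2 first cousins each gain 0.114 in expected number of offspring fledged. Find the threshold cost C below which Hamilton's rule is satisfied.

0.0285

r to a first cousin = 1/8 (first cousins share one grandparent pair — two paths of length 4: r = 2·(1/2)^4 = 1/8).
Hamilton's rule: n·r·B > C, so the trait is favored while C < n·r·B = 2·0.125·0.114 = 0.0285.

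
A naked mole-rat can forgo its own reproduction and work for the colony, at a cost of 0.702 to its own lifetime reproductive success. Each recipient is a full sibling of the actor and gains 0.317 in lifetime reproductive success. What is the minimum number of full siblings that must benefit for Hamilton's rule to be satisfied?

5

r to a full sibling = 1/2 (full sibs share both parents — two paths of length 2: r = 2·(1/2)^2 = 1/2).
Hamilton's rule: n·r·B > C  ⇒  n > C/(r·B) = 0.702/(0.5·0.317) = 4.429.
The smallest integer exceeding 4.429 is 5.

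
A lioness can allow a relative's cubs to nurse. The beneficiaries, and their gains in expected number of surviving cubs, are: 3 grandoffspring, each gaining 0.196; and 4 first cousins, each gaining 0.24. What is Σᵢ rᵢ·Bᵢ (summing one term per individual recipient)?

r to a grandoffspring = 1/4 (two parent–offspring links: r = (1/2)^2 = 1/4).
r to a first cousin = 0.125 (first cousins share one grandparent pair — two paths of length 4: r = 2·(1/2)^4 = 1/8).
Summing one r·B term per recipient: 3·0.25·0.196 + 4·0.125·0.24 = 0.267.

0.267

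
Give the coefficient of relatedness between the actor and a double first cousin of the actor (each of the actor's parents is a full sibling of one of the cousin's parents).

Each parent–offspring link contributes a factor of 1/2, and independent paths through distinct common ancestors add.
Double first cousins share both grandparent pairs — four paths of length 4: r = 4·(1/2)^4 = 1/4.

0.25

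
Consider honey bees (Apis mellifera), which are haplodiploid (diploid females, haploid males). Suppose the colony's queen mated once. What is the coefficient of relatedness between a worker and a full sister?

0.75

Haplodiploid full sisters inherit their father's entire haploid genome identically (contributing 1/2) and on average half of their mother's contribution (1/2 · 1/2 = 1/4); r = 1/2 + 1/4 = 3/4.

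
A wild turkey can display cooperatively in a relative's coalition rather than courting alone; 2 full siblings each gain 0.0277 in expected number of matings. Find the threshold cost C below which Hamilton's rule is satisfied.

r to a full sibling = 1/2 (full sibs share both parents — two paths of length 2: r = 2·(1/2)^2 = 1/2).
Hamilton's rule: n·r·B > C, so the trait is favored while C < n·r·B = 2·0.5·0.0277 = 0.0277.

0.0277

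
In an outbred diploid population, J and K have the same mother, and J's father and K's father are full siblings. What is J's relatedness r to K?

0.375

Wright's path rule: contributions from independent ancestry routes add.
J and K are related in two ways: half-sibs through their shared mother (r = 1/4) and first cousins through their fathers (r = 1/8).
r = 1/4 + 1/8 = 0.375.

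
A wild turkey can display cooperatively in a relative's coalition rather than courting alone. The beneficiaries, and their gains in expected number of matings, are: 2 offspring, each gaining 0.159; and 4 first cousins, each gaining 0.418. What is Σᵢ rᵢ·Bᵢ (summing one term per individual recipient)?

r to an offspring = 0.5 (one parent–offspring link: r = (1/2)^1 = 1/2).
r to a first cousin = 1/8 (first cousins share one grandparent pair — two paths of length 4: r = 2·(1/2)^4 = 1/8).
Summing one r·B term per recipient: 2·0.5·0.159 + 4·0.125·0.418 = 0.368.

0.368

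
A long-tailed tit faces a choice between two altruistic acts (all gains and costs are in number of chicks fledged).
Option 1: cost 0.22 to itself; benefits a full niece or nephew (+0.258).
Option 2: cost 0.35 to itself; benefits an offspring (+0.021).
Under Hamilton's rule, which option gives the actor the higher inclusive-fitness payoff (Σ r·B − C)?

Option 1

Option 1: r to a full niece or nephew = 0.25.
Option 1: Σ r·B − C = (1·0.25·0.258) − 0.22 = -0.1555.
Option 2: r to an offspring = 0.5.
Option 2: Σ r·B − C = (1·0.5·0.021) − 0.35 = -0.3395.
Option 1 has the higher net inclusive-fitness payoff.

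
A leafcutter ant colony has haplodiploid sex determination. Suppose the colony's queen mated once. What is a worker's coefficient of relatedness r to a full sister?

Haplodiploid full sisters inherit their father's entire haploid genome identically (contributing 1/2) and on average half of their mother's contribution (1/2 · 1/2 = 1/4); r = 1/2 + 1/4 = 3/4.

0.75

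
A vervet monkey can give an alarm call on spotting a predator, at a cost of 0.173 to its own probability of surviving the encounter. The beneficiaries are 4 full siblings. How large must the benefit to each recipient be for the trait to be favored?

0.0865

r to a full sibling = 0.5 (full sibs share both parents — two paths of length 2: r = 2·(1/2)^2 = 1/2).
Hamilton's rule with n recipients of equal r: n·r·B > C, so B > C/(n·r) = 0.173/(4·0.5) = 0.0865.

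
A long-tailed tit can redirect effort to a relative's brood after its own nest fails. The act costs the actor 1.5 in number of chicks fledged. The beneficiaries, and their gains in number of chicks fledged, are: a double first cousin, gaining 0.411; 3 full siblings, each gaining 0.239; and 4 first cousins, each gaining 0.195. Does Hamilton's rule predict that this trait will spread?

Hamilton's rule: the trait is favored when the sum of r·B over every recipient exceeds the actor's cost C.
r to a double first cousin = 0.25 (double first cousins share both grandparent pairs — four paths of length 4: r = 4·(1/2)^4 = 1/4).
r to a full sibling = 1/2 (full sibs share both parents — two paths of length 2: r = 2·(1/2)^2 = 1/2).
r to a first cousin = 0.125 (first cousins share one grandparent pair — two paths of length 4: r = 2·(1/2)^4 = 1/8).
Summing one r·B term per recipient: 1·0.25·0.411 + 3·0.5·0.239 + 4·0.125·0.195 = 0.55875.
0.55875 < 1.5: the indirect benefit is less than the cost.

No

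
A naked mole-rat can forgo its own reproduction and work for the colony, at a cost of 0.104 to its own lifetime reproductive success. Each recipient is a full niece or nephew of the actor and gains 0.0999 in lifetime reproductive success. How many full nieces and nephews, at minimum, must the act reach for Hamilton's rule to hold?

r to a full niece or nephew = 0.25 (full aunt/uncle↔niece/nephew: two paths of length 3 through the shared grandparent pair: r = 2·(1/2)^3 = 1/4).
Hamilton's rule: n·r·B > C  ⇒  n > C/(r·B) = 0.104/(0.25·0.0999) = 4.164.
The smallest integer exceeding 4.164 is 5.

5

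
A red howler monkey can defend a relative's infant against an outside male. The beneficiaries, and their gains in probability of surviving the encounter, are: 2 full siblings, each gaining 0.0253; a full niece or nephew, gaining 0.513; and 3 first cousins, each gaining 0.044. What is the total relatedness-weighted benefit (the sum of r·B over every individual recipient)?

r to a full sibling = 0.5 (full sibs share both parents — two paths of length 2: r = 2·(1/2)^2 = 1/2).
r to a full niece or nephew = 0.25 (full aunt/uncle↔niece/nephew: two paths of length 3 through the shared grandparent pair: r = 2·(1/2)^3 = 1/4).
r to a first cousin = 0.125 (first cousins share one grandparent pair — two paths of length 4: r = 2·(1/2)^4 = 1/8).
Summing one r·B term per recipient: 2·0.5·0.0253 + 1·0.25·0.513 + 3·0.125·0.044 = 0.17005.

0.17005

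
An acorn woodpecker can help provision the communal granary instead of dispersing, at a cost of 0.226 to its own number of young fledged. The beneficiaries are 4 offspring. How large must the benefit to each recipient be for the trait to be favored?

0.113

r to an offspring = 1/2 (one parent–offspring link: r = (1/2)^1 = 1/2).
Hamilton's rule with n recipients of equal r: n·r·B > C, so B > C/(n·r) = 0.226/(4·0.5) = 0.113.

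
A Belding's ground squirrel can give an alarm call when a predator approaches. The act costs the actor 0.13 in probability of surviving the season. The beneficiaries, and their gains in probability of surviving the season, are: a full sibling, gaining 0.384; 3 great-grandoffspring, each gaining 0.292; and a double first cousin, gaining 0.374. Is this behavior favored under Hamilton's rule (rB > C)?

Hamilton's rule: the trait is favored when the sum of r·B over every recipient exceeds the actor's cost C.
r to a full sibling = 0.5 (full sibs share both parents — two paths of length 2: r = 2·(1/2)^2 = 1/2).
r to a great-grandoffspring = 0.125 (three parent–offspring links: r = (1/2)^3 = 1/8).
r to a double first cousin = 0.25 (double first cousins share both grandparent pairs — four paths of length 4: r = 4·(1/2)^4 = 1/4).
Summing one r·B term per recipient: 1·0.5·0.384 + 3·0.125·0.292 + 1·0.25·0.374 = 0.395.
0.395 > 0.13: the indirect benefit exceeds the cost.

Yes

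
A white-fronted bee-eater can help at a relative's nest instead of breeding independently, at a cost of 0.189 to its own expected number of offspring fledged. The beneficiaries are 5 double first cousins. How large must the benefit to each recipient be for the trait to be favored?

0.1512

r to a double first cousin = 1/4 (double first cousins share both grandparent pairs — four paths of length 4: r = 4·(1/2)^4 = 1/4).
Hamilton's rule with n recipients of equal r: n·r·B > C, so B > C/(n·r) = 0.189/(5·0.25) = 0.1512.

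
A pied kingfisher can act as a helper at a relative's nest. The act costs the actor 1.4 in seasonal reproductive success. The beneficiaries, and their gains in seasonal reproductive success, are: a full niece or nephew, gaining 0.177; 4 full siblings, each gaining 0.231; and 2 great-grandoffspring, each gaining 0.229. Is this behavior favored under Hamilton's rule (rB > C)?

No

Hamilton's rule: the trait is favored when the sum of r·B over every recipient exceeds the actor's cost C.
r to a full niece or nephew = 0.25 (full aunt/uncle↔niece/nephew: two paths of length 3 through the shared grandparent pair: r = 2·(1/2)^3 = 1/4).
r to a full sibling = 0.5 (full sibs share both parents — two paths of length 2: r = 2·(1/2)^2 = 1/2).
r to a great-grandoffspring = 0.125 (three parent–offspring links: r = (1/2)^3 = 1/8).
Summing one r·B term per recipient: 1·0.25·0.177 + 4·0.5·0.231 + 2·0.125·0.229 = 0.5635.
0.5635 < 1.4: the indirect benefit is less than the cost.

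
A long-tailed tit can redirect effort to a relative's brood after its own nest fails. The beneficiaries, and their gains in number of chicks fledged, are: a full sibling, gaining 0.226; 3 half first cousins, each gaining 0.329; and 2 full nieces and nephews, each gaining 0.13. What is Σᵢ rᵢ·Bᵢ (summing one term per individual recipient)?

0.2396875

r to a full sibling = 0.5 (full sibs share both parents — two paths of length 2: r = 2·(1/2)^2 = 1/2).
r to a half first cousin = 1/16 (half first cousins share one grandparent — one path of length 4: r = (1/2)^4 = 1/16).
r to a full niece or nephew = 0.25 (full aunt/uncle↔niece/nephew: two paths of length 3 through the shared grandparent pair: r = 2·(1/2)^3 = 1/4).
Summing one r·B term per recipient: 1·0.5·0.226 + 3·0.0625·0.329 + 2·0.25·0.13 = 0.2396875.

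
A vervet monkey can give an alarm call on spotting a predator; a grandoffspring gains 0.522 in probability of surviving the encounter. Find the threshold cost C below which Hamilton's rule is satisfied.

r to a grandoffspring = 1/4 (two parent–offspring links: r = (1/2)^2 = 1/4).
Hamilton's rule: n·r·B > C, so the trait is favored while C < n·r·B = 1·0.25·0.522 = 0.1305.

0.1305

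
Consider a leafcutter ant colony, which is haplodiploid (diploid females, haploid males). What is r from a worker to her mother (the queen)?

One meiotic link between diploid queen and diploid daughter: r = 1/2.

0.5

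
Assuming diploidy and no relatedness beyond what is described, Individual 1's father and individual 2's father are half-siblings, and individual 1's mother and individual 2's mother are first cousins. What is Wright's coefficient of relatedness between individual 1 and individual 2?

Relatedness sums over independent paths through distinct common ancestors.
Individual 1 and individual 2 are related in two ways: half first cousins through their fathers (r = 1/16) and second cousins through their mothers (r = 1/32).
r = 1/16 + 1/32 = 3/32 = 0.09375.

0.09375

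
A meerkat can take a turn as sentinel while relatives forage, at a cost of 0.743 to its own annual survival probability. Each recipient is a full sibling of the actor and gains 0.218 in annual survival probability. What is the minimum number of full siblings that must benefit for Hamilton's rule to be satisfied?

r to a full sibling = 0.5 (full sibs share both parents — two paths of length 2: r = 2·(1/2)^2 = 1/2).
Hamilton's rule: n·r·B > C  ⇒  n > C/(r·B) = 0.743/(0.5·0.218) = 6.817.
The smallest integer exceeding 6.817 is 7.

7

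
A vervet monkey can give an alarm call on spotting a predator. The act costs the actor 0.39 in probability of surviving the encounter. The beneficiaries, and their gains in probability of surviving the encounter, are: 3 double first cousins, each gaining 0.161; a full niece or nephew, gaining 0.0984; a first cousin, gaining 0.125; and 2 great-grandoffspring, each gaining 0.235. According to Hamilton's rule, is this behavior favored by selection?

No

Hamilton's rule: the trait is favored when the sum of r·B over every recipient exceeds the actor's cost C.
r to a double first cousin = 0.25 (double first cousins share both grandparent pairs — four paths of length 4: r = 4·(1/2)^4 = 1/4).
r to a full niece or nephew = 1/4 (full aunt/uncle↔niece/nephew: two paths of length 3 through the shared grandparent pair: r = 2·(1/2)^3 = 1/4).
r to a first cousin = 0.125 (first cousins share one grandparent pair — two paths of length 4: r = 2·(1/2)^4 = 1/8).
r to a great-grandoffspring = 0.125 (three parent–offspring links: r = (1/2)^3 = 1/8).
Summing one r·B term per recipient: 3·0.25·0.161 + 1·0.25·0.0984 + 1·0.125·0.125 + 2·0.125·0.235 = 0.219725.
0.219725 < 0.39: the indirect benefit is less than the cost.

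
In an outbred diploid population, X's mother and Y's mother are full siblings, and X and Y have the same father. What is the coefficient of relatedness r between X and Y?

0.375

Independent pedigree routes through distinct common ancestors add.
X and Y are related in two ways: first cousins through their mothers (r = 1/8) and half-sibs through their shared father (r = 1/4).
r = 1/8 + 1/4 = 0.375.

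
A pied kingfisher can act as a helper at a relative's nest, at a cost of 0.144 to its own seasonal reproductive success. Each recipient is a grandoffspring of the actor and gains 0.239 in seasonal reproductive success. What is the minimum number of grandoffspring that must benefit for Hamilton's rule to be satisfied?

r to a grandoffspring = 1/4 (two parent–offspring links: r = (1/2)^2 = 1/4).
Hamilton's rule: n·r·B > C  ⇒  n > C/(r·B) = 0.144/(0.25·0.239) = 2.41.
The smallest integer exceeding 2.41 is 3.

3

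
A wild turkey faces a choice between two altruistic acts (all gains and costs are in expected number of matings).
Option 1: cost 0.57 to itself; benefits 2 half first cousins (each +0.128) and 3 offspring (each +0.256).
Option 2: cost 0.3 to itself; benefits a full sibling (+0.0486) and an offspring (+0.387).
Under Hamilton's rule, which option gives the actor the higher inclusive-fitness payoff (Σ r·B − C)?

Option 1: r to a half first cousin = 0.0625.
Option 1: r to an offspring = 0.5.
Option 1: Σ r·B − C = (2·0.0625·0.128 + 3·0.5·0.256) − 0.57 = -0.17.
Option 2: r to a full sibling = 0.5.
Option 2: r to an offspring = 0.5.
Option 2: Σ r·B − C = (1·0.5·0.0486 + 1·0.5·0.387) − 0.3 = -0.0822.
Option 2 has the higher net inclusive-fitness payoff.

Option 2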